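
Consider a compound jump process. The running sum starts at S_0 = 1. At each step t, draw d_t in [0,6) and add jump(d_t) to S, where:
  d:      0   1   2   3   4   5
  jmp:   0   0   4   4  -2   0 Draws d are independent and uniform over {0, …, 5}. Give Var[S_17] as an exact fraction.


Outcome values over d=0..5: [0, 0, 4, 4, -2, 0]
Σy = 6, Σy² = 36, M = 6
μ = 6/6 = 1,  σ² = 36/6 − (1)² = 5
Independent increments: Var[S_17] = 17·σ² = 17·(5) = 85

85


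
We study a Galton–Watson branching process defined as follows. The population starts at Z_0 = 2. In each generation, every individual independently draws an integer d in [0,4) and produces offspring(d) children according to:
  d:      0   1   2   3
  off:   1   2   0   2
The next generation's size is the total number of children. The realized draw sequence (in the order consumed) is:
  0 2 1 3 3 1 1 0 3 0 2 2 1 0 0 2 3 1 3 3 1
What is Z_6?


gen 0: Z_0=2, draws=[0, 2], offspring=[1, 0], Z_1=1
gen 1: Z_1=1, draws=[1], offspring=[2], Z_2=2
gen 2: Z_2=2, draws=[3, 3], offspring=[2, 2], Z_3=4
gen 3: Z_3=4, draws=[1, 1, 0, 3], offspring=[2, 2, 1, 2], Z_4=7
gen 4: Z_4=7, draws=[0, 2, 2, 1, 0, 0, 2], offspring=[1, 0, 0, 2, 1, 1, 0], Z_5=5
gen 5: Z_5=5, draws=[3, 1, 3, 3, 1], offspring=[2, 2, 2, 2, 2], Z_6=10

10


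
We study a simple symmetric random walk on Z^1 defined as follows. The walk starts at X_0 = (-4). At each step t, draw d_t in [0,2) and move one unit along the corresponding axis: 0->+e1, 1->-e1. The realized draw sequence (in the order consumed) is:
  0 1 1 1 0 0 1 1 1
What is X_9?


t=0: X=(-4), d=0 → +e1, X_1=(-3)
t=1: X=(-3), d=1 → -e1, X_2=(-4)
t=2: X=(-4), d=1 → -e1, X_3=(-5)
t=3: X=(-5), d=1 → -e1, X_4=(-6)
t=4: X=(-6), d=0 → +e1, X_5=(-5)
t=5: X=(-5), d=0 → +e1, X_6=(-4)
t=6: X=(-4), d=1 → -e1, X_7=(-5)
t=7: X=(-5), d=1 → -e1, X_8=(-6)
t=8: X=(-6), d=1 → -e1, X_9=(-7)

(-7)


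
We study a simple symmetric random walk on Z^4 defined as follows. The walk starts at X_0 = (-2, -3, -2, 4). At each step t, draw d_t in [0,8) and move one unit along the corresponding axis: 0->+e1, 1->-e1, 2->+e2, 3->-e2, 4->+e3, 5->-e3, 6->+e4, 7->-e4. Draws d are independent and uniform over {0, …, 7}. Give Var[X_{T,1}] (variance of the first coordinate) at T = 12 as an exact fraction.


3

Outcome values over d=0..7: [1, -1, 0, 0, 0, 0, 0, 0]
Σy = 0, Σy² = 2, M = 8
μ = 0/8 = 0,  σ² = 2/8 − (0)² = 1/4
Independent increments: Var[X_12] = 12·σ² = 12·(1/4) = 3


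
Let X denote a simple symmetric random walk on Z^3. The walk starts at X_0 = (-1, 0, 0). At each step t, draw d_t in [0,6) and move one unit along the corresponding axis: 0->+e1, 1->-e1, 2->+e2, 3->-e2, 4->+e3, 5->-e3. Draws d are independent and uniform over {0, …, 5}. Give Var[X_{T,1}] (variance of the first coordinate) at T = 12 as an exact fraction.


Outcome values over d=0..5: [1, -1, 0, 0, 0, 0]
Σy = 0, Σy² = 2, M = 6
μ = 0/6 = 0,  σ² = 2/6 − (0)² = 1/3
Independent increments: Var[X_12] = 12·σ² = 12·(1/3) = 4

4


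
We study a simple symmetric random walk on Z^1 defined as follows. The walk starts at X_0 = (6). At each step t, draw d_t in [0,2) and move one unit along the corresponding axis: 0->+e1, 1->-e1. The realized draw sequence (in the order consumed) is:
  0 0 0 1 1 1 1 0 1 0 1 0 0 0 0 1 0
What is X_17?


t=0: X=(6), d=0 → +e1, X_1=(7)
t=1: X=(7), d=0 → +e1, X_2=(8)
t=2: X=(8), d=0 → +e1, X_3=(9)
t=3: X=(9), d=1 → -e1, X_4=(8)
t=4: X=(8), d=1 → -e1, X_5=(7)
t=5: X=(7), d=1 → -e1, X_6=(6)
t=6: X=(6), d=1 → -e1, X_7=(5)
t=7: X=(5), d=0 → +e1, X_8=(6)
t=8: X=(6), d=1 → -e1, X_9=(5)
t=9: X=(5), d=0 → +e1, X_10=(6)
t=10: X=(6), d=1 → -e1, X_11=(5)
t=11: X=(5), d=0 → +e1, X_12=(6)
t=12: X=(6), d=0 → +e1, X_13=(7)
t=13: X=(7), d=0 → +e1, X_14=(8)
t=14: X=(8), d=0 → +e1, X_15=(9)
t=15: X=(9), d=1 → -e1, X_16=(8)
t=16: X=(8), d=0 → +e1, X_17=(9)

(9)


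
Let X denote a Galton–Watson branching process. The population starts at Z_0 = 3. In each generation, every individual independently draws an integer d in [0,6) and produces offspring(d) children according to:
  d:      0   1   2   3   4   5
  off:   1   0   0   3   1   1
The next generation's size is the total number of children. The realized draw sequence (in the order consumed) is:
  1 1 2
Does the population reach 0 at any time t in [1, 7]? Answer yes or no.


yes

gen 0: Z_0=3, draws=[1, 1, 2], offspring=[0, 0, 0], Z_1=0
gen 1: Z_1=0, draws=[], offspring=[], Z_2=0
gen 2: Z_2=0, draws=[], offspring=[], Z_3=0
gen 3: Z_3=0, draws=[], offspring=[], Z_4=0
gen 4: Z_4=0, draws=[], offspring=[], Z_5=0
gen 5: Z_5=0, draws=[], offspring=[], Z_6=0
gen 6: Z_6=0, draws=[], offspring=[], Z_7=0


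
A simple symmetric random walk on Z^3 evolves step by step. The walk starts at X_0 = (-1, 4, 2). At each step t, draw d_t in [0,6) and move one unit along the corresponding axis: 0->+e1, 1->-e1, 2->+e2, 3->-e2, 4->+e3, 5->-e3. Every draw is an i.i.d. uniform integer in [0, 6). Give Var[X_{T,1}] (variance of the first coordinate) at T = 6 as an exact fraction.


Outcome values over d=0..5: [1, -1, 0, 0, 0, 0]
Σy = 0, Σy² = 2, M = 6
μ = 0/6 = 0,  σ² = 2/6 − (0)² = 1/3
Independent increments: Var[X_6] = 6·σ² = 6·(1/3) = 2

2


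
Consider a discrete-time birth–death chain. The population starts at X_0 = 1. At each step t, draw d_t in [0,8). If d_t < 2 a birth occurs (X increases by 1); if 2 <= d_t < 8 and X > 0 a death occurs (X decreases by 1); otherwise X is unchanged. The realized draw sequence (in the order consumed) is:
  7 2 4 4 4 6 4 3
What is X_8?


t=0: X=1, d=7 → death, X_1=0
t=1: X=0, d=2 → hold, X_2=0
t=2: X=0, d=4 → hold, X_3=0
t=3: X=0, d=4 → hold, X_4=0
t=4: X=0, d=4 → hold, X_5=0
t=5: X=0, d=6 → hold, X_6=0
t=6: X=0, d=4 → hold, X_7=0
t=7: X=0, d=3 → hold, X_8=0

0


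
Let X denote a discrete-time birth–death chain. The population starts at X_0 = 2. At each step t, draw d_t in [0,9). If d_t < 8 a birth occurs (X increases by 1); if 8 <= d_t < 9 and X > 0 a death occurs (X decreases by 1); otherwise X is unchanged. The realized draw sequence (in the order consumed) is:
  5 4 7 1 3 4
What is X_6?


t=0: X=2, d=5 → birth, X_1=3
t=1: X=3, d=4 → birth, X_2=4
t=2: X=4, d=7 → birth, X_3=5
t=3: X=5, d=1 → birth, X_4=6
t=4: X=6, d=3 → birth, X_5=7
t=5: X=7, d=4 → birth, X_6=8

8


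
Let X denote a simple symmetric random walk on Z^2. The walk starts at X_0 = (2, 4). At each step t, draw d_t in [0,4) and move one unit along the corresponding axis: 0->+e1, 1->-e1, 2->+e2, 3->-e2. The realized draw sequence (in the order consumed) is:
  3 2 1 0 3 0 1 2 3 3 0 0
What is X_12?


t=0: X=(2, 4), d=3 → -e2, X_1=(2, 3)
t=1: X=(2, 3), d=2 → +e2, X_2=(2, 4)
t=2: X=(2, 4), d=1 → -e1, X_3=(1, 4)
t=3: X=(1, 4), d=0 → +e1, X_4=(2, 4)
t=4: X=(2, 4), d=3 → -e2, X_5=(2, 3)
t=5: X=(2, 3), d=0 → +e1, X_6=(3, 3)
t=6: X=(3, 3), d=1 → -e1, X_7=(2, 3)
t=7: X=(2, 3), d=2 → +e2, X_8=(2, 4)
t=8: X=(2, 4), d=3 → -e2, X_9=(2, 3)
t=9: X=(2, 3), d=3 → -e2, X_10=(2, 2)
t=10: X=(2, 2), d=0 → +e1, X_11=(3, 2)
t=11: X=(3, 2), d=0 → +e1, X_12=(4, 2)

(4, 2)


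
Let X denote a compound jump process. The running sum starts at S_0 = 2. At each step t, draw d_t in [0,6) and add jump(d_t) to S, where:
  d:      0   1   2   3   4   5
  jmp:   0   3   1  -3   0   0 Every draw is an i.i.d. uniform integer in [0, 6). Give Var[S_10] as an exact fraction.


565/18

Outcome values over d=0..5: [0, 3, 1, -3, 0, 0]
Σy = 1, Σy² = 19, M = 6
μ = 1/6 = 1/6,  σ² = 19/6 − (1/6)² = 113/36
Independent increments: Var[S_10] = 10·σ² = 10·(113/36) = 565/18


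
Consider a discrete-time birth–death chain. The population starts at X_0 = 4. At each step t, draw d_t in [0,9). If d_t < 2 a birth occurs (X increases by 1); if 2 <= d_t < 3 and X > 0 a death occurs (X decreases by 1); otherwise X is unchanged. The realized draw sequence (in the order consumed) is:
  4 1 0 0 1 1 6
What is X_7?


t=0: X=4, d=4 → hold, X_1=4
t=1: X=4, d=1 → birth, X_2=5
t=2: X=5, d=0 → birth, X_3=6
t=3: X=6, d=0 → birth, X_4=7
t=4: X=7, d=1 → birth, X_5=8
t=5: X=8, d=1 → birth, X_6=9
t=6: X=9, d=6 → hold, X_7=9

9


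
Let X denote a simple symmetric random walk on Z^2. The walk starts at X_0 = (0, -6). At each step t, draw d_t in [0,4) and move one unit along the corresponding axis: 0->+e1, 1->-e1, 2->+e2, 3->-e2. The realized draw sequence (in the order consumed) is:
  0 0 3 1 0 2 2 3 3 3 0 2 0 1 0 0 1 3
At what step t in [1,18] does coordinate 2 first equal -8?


t=0: X=(0, -6), d=0 → +e1, X_1=(1, -6)
t=1: X=(1, -6), d=0 → +e1, X_2=(2, -6)
t=2: X=(2, -6), d=3 → -e2, X_3=(2, -7)
t=3: X=(2, -7), d=1 → -e1, X_4=(1, -7)
t=4: X=(1, -7), d=0 → +e1, X_5=(2, -7)
t=5: X=(2, -7), d=2 → +e2, X_6=(2, -6)
t=6: X=(2, -6), d=2 → +e2, X_7=(2, -5)
t=7: X=(2, -5), d=3 → -e2, X_8=(2, -6)
t=8: X=(2, -6), d=3 → -e2, X_9=(2, -7)
t=9: X=(2, -7), d=3 → -e2, X_10=(2, -8)
t=10: X=(2, -8), d=0 → +e1, X_11=(3, -8)
t=11: X=(3, -8), d=2 → +e2, X_12=(3, -7)
t=12: X=(3, -7), d=0 → +e1, X_13=(4, -7)
t=13: X=(4, -7), d=1 → -e1, X_14=(3, -7)
t=14: X=(3, -7), d=0 → +e1, X_15=(4, -7)
t=15: X=(4, -7), d=0 → +e1, X_16=(5, -7)
t=16: X=(5, -7), d=1 → -e1, X_17=(4, -7)
t=17: X=(4, -7), d=3 → -e2, X_18=(4, -8)

10


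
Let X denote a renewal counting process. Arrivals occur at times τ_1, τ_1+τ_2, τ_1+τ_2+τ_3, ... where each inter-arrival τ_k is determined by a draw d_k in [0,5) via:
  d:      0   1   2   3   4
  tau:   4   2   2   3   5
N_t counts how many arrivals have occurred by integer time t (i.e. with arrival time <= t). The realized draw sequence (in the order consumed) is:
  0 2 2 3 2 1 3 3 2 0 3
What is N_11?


4

draw d_1=0: τ_1=4, arrival time A_1=4
draw d_2=2: τ_2=2, arrival time A_2=6
draw d_3=2: τ_3=2, arrival time A_3=8
draw d_4=3: τ_4=3, arrival time A_4=11
draw d_5=2: τ_5=2, arrival time A_5=13
draw d_6=1: τ_6=2, arrival time A_6=15
draw d_7=3: τ_7=3, arrival time A_7=18
draw d_8=3: τ_8=3, arrival time A_8=21
draw d_9=2: τ_9=2, arrival time A_9=23
draw d_10=0: τ_10=4, arrival time A_10=27
draw d_11=3: τ_11=3, arrival time A_11=30
N_t over t=0..11: 0:0 1:0 2:0 3:0 4:1 5:1 6:2 7:2 8:3 9:3 10:3 11:4


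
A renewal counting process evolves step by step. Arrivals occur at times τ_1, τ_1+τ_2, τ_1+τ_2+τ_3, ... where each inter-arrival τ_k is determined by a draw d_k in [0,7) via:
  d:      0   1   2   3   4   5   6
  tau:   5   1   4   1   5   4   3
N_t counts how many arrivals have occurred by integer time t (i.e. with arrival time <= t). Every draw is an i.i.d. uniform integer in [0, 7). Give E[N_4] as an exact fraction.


Inter-arrival values over d=0..6: [5, 1, 4, 1, 5, 4, 3]
Each d has probability 1/7, so the pmf of τ is: f(1) = 2/7, f(3) = 1/7, f(4) = 2/7, f(5) = 2/7
Renewal equation for m(n) = E[N_n]: condition on τ_1 = k (if k <= n, one arrival plus a fresh copy on the remaining n−k steps): m(n) = F(n) + Σ_{k<=n} f(k)·m(n−k), where F(n) = P(τ <= n) and m(0) = 0
m(1) = F(1) = 2/7
m(2) = F(2) + f(1)·m(1) = 2/7 + 2/7·2/7 = 18/49
m(3) = F(3) + f(1)·m(2) = 3/7 + 2/7·18/49 = 183/343
m(4) = F(4) + f(1)·m(3) + f(3)·m(1) = 5/7 + 2/7·183/343 + 1/7·2/7 = 2179/2401
E[N_4] = m(4) = 2179/2401

2179/2401


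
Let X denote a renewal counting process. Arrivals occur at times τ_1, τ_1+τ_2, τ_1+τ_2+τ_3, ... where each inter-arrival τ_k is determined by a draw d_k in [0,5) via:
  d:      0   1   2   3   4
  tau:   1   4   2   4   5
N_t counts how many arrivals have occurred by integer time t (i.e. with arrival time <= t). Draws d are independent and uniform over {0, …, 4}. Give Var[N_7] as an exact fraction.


4418460404/6103515625

Inter-arrival values over d=0..4: [1, 4, 2, 4, 5]
Each d has probability 1/5, so the pmf of τ is: f(1) = 1/5, f(2) = 1/5, f(4) = 2/5, f(5) = 1/5
Let p_n(j) = P(N_n = j), with p_0 = [1]. Condition on τ_1: p_n(0) = P(τ > n), and for j >= 1, p_n(j) = Σ_{k<=n} f(k)·p_{n−k}(j−1)
p_1 = [4/5, 1/5]  (j = 0..1)
p_2 = [3/5, 9/25, 1/25]  (j = 0..2)
p_3 = [3/5, 7/25, 14/125, 1/125]  (j = 0..3)
p_4 = [1/5, 16/25, 16/125, 19/625, 1/625]  (j = 0..4)
p_5 = [0, 17/25, 33/125, 6/125, 24/3125, 1/3125]  (j = 0..5)
p_6 = [0, 11/25, 56/125, 59/625, 49/3125, 29/15625, 1/15625]  (j = 0..6)
p_7 = [0, 9/25, 51/125, 122/625, 99/3125, 73/15625, 34/78125, 1/78125]  (j = 0..7)
E[N_7] = Σ j·p_7(j) = 149561/78125;  E[N_7²] = Σ j²·p_7(j) = 342873/78125
Var[N_7] = 342873/78125 − (149561/78125)² = 4418460404/6103515625


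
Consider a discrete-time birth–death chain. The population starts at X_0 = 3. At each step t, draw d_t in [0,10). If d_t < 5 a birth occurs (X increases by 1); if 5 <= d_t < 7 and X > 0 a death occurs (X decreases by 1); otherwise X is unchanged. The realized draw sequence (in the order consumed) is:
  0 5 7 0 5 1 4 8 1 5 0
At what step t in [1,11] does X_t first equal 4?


t=0: X=3, d=0 → birth, X_1=4
t=1: X=4, d=5 → death, X_2=3
t=2: X=3, d=7 → hold, X_3=3
t=3: X=3, d=0 → birth, X_4=4
t=4: X=4, d=5 → death, X_5=3
t=5: X=3, d=1 → birth, X_6=4
t=6: X=4, d=4 → birth, X_7=5
t=7: X=5, d=8 → hold, X_8=5
t=8: X=5, d=1 → birth, X_9=6
t=9: X=6, d=5 → death, X_10=5
t=10: X=5, d=0 → birth, X_11=6

1


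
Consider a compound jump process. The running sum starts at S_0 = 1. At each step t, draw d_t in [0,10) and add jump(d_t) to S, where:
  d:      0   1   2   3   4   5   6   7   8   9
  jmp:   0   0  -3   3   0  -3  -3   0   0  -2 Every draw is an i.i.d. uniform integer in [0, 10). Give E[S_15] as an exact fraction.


Outcome values over d=0..9: [0, 0, -3, 3, 0, -3, -3, 0, 0, -2]
Σy = -8, Σy² = 40, M = 10
μ = -8/10 = -4/5,  σ² = 40/10 − (-4/5)² = 84/25
E[S_15] = 1 + 15·(-4/5) = -11

-11


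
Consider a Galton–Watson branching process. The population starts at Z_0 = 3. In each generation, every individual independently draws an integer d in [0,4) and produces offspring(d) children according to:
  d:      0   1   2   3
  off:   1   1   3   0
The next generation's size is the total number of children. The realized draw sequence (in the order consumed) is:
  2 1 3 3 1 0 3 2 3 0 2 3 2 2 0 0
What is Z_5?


8

gen 0: Z_0=3, draws=[2, 1, 3], offspring=[3, 1, 0], Z_1=4
gen 1: Z_1=4, draws=[3, 1, 0, 3], offspring=[0, 1, 1, 0], Z_2=2
gen 2: Z_2=2, draws=[2, 3], offspring=[3, 0], Z_3=3
gen 3: Z_3=3, draws=[0, 2, 3], offspring=[1, 3, 0], Z_4=4
gen 4: Z_4=4, draws=[2, 2, 0, 0], offspring=[3, 3, 1, 1], Z_5=8


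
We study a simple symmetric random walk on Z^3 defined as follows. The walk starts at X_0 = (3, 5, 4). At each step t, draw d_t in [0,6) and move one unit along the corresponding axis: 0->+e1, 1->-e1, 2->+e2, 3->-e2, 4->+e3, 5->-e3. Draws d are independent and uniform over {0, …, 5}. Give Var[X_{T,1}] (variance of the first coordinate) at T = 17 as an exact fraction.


Outcome values over d=0..5: [1, -1, 0, 0, 0, 0]
Σy = 0, Σy² = 2, M = 6
μ = 0/6 = 0,  σ² = 2/6 − (0)² = 1/3
Independent increments: Var[X_17] = 17·σ² = 17·(1/3) = 17/3

17/3


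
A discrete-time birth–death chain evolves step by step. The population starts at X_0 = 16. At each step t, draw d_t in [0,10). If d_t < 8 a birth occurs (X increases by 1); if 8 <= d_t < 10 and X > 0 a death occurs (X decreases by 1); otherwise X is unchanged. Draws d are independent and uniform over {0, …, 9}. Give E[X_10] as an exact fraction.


22

X can drop by at most 1 per step and X_0 = 16 > T = 10, so X_t >= 16 − t >= 6 > 0 for every t <= 10: the floor at 0 (the 'and X > 0' condition) never binds. Hence X_10 = X_0 + Σ_{t<10} Y_t with i.i.d. increments Y_t = y(d_t) ∈ {+1, −1, 0}.
Outcome values over d=0..9: [1, 1, 1, 1, 1, 1, 1, 1, -1, -1]
Σy = 6, Σy² = 10, M = 10
μ = 6/10 = 3/5,  σ² = 10/10 − (3/5)² = 16/25
E[X_10] = 16 + 10·(3/5) = 22


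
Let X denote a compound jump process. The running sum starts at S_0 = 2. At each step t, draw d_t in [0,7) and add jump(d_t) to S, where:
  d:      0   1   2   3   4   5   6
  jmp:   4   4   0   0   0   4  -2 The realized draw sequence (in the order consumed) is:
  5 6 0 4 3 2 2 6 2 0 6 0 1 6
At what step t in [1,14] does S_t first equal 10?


10

t=0: S=2, d=5, jump=4, S_1=6
t=1: S=6, d=6, jump=-2, S_2=4
t=2: S=4, d=0, jump=4, S_3=8
t=3: S=8, d=4, jump=0, S_4=8
t=4: S=8, d=3, jump=0, S_5=8
t=5: S=8, d=2, jump=0, S_6=8
t=6: S=8, d=2, jump=0, S_7=8
t=7: S=8, d=6, jump=-2, S_8=6
t=8: S=6, d=2, jump=0, S_9=6
t=9: S=6, d=0, jump=4, S_10=10
t=10: S=10, d=6, jump=-2, S_11=8
t=11: S=8, d=0, jump=4, S_12=12
t=12: S=12, d=1, jump=4, S_13=16
t=13: S=16, d=6, jump=-2, S_14=14


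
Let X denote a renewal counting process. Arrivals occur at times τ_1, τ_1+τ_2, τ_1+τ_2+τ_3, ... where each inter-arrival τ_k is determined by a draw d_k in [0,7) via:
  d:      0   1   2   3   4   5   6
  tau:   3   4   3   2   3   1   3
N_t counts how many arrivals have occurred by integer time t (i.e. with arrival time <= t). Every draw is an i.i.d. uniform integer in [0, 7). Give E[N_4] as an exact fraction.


Inter-arrival values over d=0..6: [3, 4, 3, 2, 3, 1, 3]
Each d has probability 1/7, so the pmf of τ is: f(1) = 1/7, f(2) = 1/7, f(3) = 4/7, f(4) = 1/7
Renewal equation for m(n) = E[N_n]: condition on τ_1 = k (if k <= n, one arrival plus a fresh copy on the remaining n−k steps): m(n) = F(n) + Σ_{k<=n} f(k)·m(n−k), where F(n) = P(τ <= n) and m(0) = 0
m(1) = F(1) = 1/7
m(2) = F(2) + f(1)·m(1) = 2/7 + 1/7·1/7 = 15/49
m(3) = F(3) + f(1)·m(2) + f(2)·m(1) = 6/7 + 1/7·15/49 + 1/7·1/7 = 316/343
m(4) = F(4) + f(1)·m(3) + f(2)·m(2) + f(3)·m(1) = 1 + 1/7·316/343 + 1/7·15/49 + 4/7·1/7 = 3018/2401
E[N_4] = m(4) = 3018/2401

3018/2401


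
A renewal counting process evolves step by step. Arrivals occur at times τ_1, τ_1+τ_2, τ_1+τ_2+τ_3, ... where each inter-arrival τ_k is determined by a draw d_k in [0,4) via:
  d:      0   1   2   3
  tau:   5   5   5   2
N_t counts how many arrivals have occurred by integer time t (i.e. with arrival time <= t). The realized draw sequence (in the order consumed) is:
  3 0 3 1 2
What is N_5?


1

draw d_1=3: τ_1=2, arrival time A_1=2
draw d_2=0: τ_2=5, arrival time A_2=7
draw d_3=3: τ_3=2, arrival time A_3=9
draw d_4=1: τ_4=5, arrival time A_4=14
draw d_5=2: τ_5=5, arrival time A_5=19
N_t over t=0..5: 0:0 1:0 2:1 3:1 4:1 5:1


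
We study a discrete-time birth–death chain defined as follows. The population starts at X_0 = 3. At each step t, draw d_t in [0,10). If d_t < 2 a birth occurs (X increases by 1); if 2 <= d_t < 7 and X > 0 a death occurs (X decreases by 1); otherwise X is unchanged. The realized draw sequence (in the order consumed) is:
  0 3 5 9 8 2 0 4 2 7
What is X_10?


t=0: X=3, d=0 → birth, X_1=4
t=1: X=4, d=3 → death, X_2=3
t=2: X=3, d=5 → death, X_3=2
t=3: X=2, d=9 → hold, X_4=2
t=4: X=2, d=8 → hold, X_5=2
t=5: X=2, d=2 → death, X_6=1
t=6: X=1, d=0 → birth, X_7=2
t=7: X=2, d=4 → death, X_8=1
t=8: X=1, d=2 → death, X_9=0
t=9: X=0, d=7 → hold, X_10=0

0


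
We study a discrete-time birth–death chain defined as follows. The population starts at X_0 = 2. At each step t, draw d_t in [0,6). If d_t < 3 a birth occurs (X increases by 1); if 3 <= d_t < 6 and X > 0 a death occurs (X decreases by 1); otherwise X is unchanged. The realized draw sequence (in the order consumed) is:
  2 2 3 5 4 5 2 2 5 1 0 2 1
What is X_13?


t=0: X=2, d=2 → birth, X_1=3
t=1: X=3, d=2 → birth, X_2=4
t=2: X=4, d=3 → death, X_3=3
t=3: X=3, d=5 → death, X_4=2
t=4: X=2, d=4 → death, X_5=1
t=5: X=1, d=5 → death, X_6=0
t=6: X=0, d=2 → birth, X_7=1
t=7: X=1, d=2 → birth, X_8=2
t=8: X=2, d=5 → death, X_9=1
t=9: X=1, d=1 → birth, X_10=2
t=10: X=2, d=0 → birth, X_11=3
t=11: X=3, d=2 → birth, X_12=4
t=12: X=4, d=1 → birth, X_13=5

5


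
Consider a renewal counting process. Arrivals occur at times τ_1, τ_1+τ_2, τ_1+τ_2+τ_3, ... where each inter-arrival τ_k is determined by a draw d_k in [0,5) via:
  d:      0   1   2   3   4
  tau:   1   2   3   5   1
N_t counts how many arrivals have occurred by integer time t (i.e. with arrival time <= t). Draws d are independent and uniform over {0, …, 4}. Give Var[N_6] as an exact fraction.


279149824/244140625

Inter-arrival values over d=0..4: [1, 2, 3, 5, 1]
Each d has probability 1/5, so the pmf of τ is: f(1) = 2/5, f(2) = 1/5, f(3) = 1/5, f(5) = 1/5
Let p_n(j) = P(N_n = j), with p_0 = [1]. Condition on τ_1: p_n(0) = P(τ > n), and for j >= 1, p_n(j) = Σ_{k<=n} f(k)·p_{n−k}(j−1)
p_1 = [3/5, 2/5]  (j = 0..1)
p_2 = [2/5, 11/25, 4/25]  (j = 0..2)
p_3 = [1/5, 12/25, 32/125, 8/125]  (j = 0..3)
p_4 = [1/5, 7/25, 9/25, 84/625, 16/625]  (j = 0..4)
p_5 = [0, 2/5, 37/125, 142/625, 208/3125, 32/3125]  (j = 0..5)
p_6 = [0, 1/5, 49/125, 151/625, 408/3125, 496/15625, 64/15625]  (j = 0..6)
E[N_6] = Σ j·p_6(j) = 37724/15625;  E[N_6²] = Σ j²·p_6(j) = 108944/15625
Var[N_6] = 108944/15625 − (37724/15625)² = 279149824/244140625


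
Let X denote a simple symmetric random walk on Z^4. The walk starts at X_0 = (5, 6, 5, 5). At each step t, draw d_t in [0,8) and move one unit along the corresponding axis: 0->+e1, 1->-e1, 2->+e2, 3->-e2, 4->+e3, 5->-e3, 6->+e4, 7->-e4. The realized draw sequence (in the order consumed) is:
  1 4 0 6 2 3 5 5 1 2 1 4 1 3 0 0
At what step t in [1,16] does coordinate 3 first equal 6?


t=0: X=(5, 6, 5, 5), d=1 → -e1, X_1=(4, 6, 5, 5)
t=1: X=(4, 6, 5, 5), d=4 → +e3, X_2=(4, 6, 6, 5)
t=2: X=(4, 6, 6, 5), d=0 → +e1, X_3=(5, 6, 6, 5)
t=3: X=(5, 6, 6, 5), d=6 → +e4, X_4=(5, 6, 6, 6)
t=4: X=(5, 6, 6, 6), d=2 → +e2, X_5=(5, 7, 6, 6)
t=5: X=(5, 7, 6, 6), d=3 → -e2, X_6=(5, 6, 6, 6)
t=6: X=(5, 6, 6, 6), d=5 → -e3, X_7=(5, 6, 5, 6)
t=7: X=(5, 6, 5, 6), d=5 → -e3, X_8=(5, 6, 4, 6)
t=8: X=(5, 6, 4, 6), d=1 → -e1, X_9=(4, 6, 4, 6)
t=9: X=(4, 6, 4, 6), d=2 → +e2, X_10=(4, 7, 4, 6)
t=10: X=(4, 7, 4, 6), d=1 → -e1, X_11=(3, 7, 4, 6)
t=11: X=(3, 7, 4, 6), d=4 → +e3, X_12=(3, 7, 5, 6)
t=12: X=(3, 7, 5, 6), d=1 → -e1, X_13=(2, 7, 5, 6)
t=13: X=(2, 7, 5, 6), d=3 → -e2, X_14=(2, 6, 5, 6)
t=14: X=(2, 6, 5, 6), d=0 → +e1, X_15=(3, 6, 5, 6)
t=15: X=(3, 6, 5, 6), d=0 → +e1, X_16=(4, 6, 5, 6)

2


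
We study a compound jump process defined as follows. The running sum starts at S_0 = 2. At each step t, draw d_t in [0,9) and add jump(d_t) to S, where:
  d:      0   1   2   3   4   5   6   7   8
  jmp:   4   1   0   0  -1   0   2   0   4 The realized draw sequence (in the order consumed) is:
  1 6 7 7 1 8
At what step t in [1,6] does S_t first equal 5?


t=0: S=2, d=1, jump=1, S_1=3
t=1: S=3, d=6, jump=2, S_2=5
t=2: S=5, d=7, jump=0, S_3=5
t=3: S=5, d=7, jump=0, S_4=5
t=4: S=5, d=1, jump=1, S_5=6
t=5: S=6, d=8, jump=4, S_6=10

2


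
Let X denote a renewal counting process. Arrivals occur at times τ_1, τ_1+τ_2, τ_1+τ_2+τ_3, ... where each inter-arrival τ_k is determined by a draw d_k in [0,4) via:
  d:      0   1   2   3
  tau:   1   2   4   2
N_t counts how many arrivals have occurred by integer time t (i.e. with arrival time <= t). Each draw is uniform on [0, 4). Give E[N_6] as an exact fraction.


Inter-arrival values over d=0..3: [1, 2, 4, 2]
Each d has probability 1/4, so the pmf of τ is: f(1) = 1/4, f(2) = 1/2, f(4) = 1/4
Renewal equation for m(n) = E[N_n]: condition on τ_1 = k (if k <= n, one arrival plus a fresh copy on the remaining n−k steps): m(n) = F(n) + Σ_{k<=n} f(k)·m(n−k), where F(n) = P(τ <= n) and m(0) = 0
m(1) = F(1) = 1/4
m(2) = F(2) + f(1)·m(1) = 3/4 + 1/4·1/4 = 13/16
m(3) = F(3) + f(1)·m(2) + f(2)·m(1) = 3/4 + 1/4·13/16 + 1/2·1/4 = 69/64
m(4) = F(4) + f(1)·m(3) + f(2)·m(2) = 1 + 1/4·69/64 + 1/2·13/16 = 429/256
m(5) = F(5) + f(1)·m(4) + f(2)·m(3) + f(4)·m(1) = 1 + 1/4·429/256 + 1/2·69/64 + 1/4·1/4 = 2069/1024
m(6) = F(6) + f(1)·m(5) + f(2)·m(4) + f(4)·m(2) = 1 + 1/4·2069/1024 + 1/2·429/256 + 1/4·13/16 = 10429/4096
E[N_6] = m(6) = 10429/4096

10429/4096


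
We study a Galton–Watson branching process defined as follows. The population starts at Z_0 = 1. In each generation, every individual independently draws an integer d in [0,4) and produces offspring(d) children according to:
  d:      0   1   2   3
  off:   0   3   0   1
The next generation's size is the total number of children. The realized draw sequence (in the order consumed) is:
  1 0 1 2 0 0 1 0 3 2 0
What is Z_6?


0

gen 0: Z_0=1, draws=[1], offspring=[3], Z_1=3
gen 1: Z_1=3, draws=[0, 1, 2], offspring=[0, 3, 0], Z_2=3
gen 2: Z_2=3, draws=[0, 0, 1], offspring=[0, 0, 3], Z_3=3
gen 3: Z_3=3, draws=[0, 3, 2], offspring=[0, 1, 0], Z_4=1
gen 4: Z_4=1, draws=[0], offspring=[0], Z_5=0
gen 5: Z_5=0, draws=[], offspring=[], Z_6=0


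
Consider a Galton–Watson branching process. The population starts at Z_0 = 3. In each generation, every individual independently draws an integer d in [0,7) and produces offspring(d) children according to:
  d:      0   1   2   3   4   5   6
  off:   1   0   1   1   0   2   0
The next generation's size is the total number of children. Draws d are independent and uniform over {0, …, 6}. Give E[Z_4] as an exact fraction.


Outcome values over d=0..6: [1, 0, 1, 1, 0, 2, 0]
Σy = 5, Σy² = 7, M = 7
μ = 5/7 = 5/7,  σ² = 7/7 − (5/7)² = 24/49
E[Z_0] = 3
E[Z_1] = 5/7·E[Z_0] = 15/7
E[Z_2] = 5/7·E[Z_1] = 75/49
E[Z_3] = 5/7·E[Z_2] = 375/343
E[Z_4] = 5/7·E[Z_3] = 1875/2401

1875/2401


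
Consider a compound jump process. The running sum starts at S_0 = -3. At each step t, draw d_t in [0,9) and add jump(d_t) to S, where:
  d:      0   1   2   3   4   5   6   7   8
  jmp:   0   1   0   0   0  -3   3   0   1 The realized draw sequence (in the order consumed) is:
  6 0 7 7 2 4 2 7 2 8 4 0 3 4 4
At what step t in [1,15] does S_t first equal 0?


t=0: S=-3, d=6, jump=3, S_1=0
t=1: S=0, d=0, jump=0, S_2=0
t=2: S=0, d=7, jump=0, S_3=0
t=3: S=0, d=7, jump=0, S_4=0
t=4: S=0, d=2, jump=0, S_5=0
t=5: S=0, d=4, jump=0, S_6=0
t=6: S=0, d=2, jump=0, S_7=0
t=7: S=0, d=7, jump=0, S_8=0
t=8: S=0, d=2, jump=0, S_9=0
t=9: S=0, d=8, jump=1, S_10=1
t=10: S=1, d=4, jump=0, S_11=1
t=11: S=1, d=0, jump=0, S_12=1
t=12: S=1, d=3, jump=0, S_13=1
t=13: S=1, d=4, jump=0, S_14=1
t=14: S=1, d=4, jump=0, S_15=1

1


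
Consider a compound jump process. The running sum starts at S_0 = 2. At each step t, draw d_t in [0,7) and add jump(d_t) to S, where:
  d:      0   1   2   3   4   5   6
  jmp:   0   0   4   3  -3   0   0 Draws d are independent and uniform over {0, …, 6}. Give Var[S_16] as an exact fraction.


Outcome values over d=0..6: [0, 0, 4, 3, -3, 0, 0]
Σy = 4, Σy² = 34, M = 7
μ = 4/7 = 4/7,  σ² = 34/7 − (4/7)² = 222/49
Independent increments: Var[S_16] = 16·σ² = 16·(222/49) = 3552/49

3552/49


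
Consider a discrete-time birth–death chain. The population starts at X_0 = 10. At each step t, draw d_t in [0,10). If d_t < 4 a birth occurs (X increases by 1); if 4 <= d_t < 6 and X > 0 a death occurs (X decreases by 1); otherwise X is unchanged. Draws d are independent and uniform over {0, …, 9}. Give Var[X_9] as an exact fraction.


126/25

X can drop by at most 1 per step and X_0 = 10 > T = 9, so X_t >= 10 − t >= 1 > 0 for every t <= 9: the floor at 0 (the 'and X > 0' condition) never binds. Hence X_9 = X_0 + Σ_{t<9} Y_t with i.i.d. increments Y_t = y(d_t) ∈ {+1, −1, 0}.
Outcome values over d=0..9: [1, 1, 1, 1, -1, -1, 0, 0, 0, 0]
Σy = 2, Σy² = 6, M = 10
μ = 2/10 = 1/5,  σ² = 6/10 − (1/5)² = 14/25
Independent increments: Var[X_9] = 9·σ² = 9·(14/25) = 126/25


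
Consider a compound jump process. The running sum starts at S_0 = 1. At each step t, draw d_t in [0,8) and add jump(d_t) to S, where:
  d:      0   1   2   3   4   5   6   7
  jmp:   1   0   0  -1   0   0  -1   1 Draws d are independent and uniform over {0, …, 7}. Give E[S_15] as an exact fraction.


Outcome values over d=0..7: [1, 0, 0, -1, 0, 0, -1, 1]
Σy = 0, Σy² = 4, M = 8
μ = 0/8 = 0,  σ² = 4/8 − (0)² = 1/2
E[S_15] = 1 + 15·(0) = 1

1


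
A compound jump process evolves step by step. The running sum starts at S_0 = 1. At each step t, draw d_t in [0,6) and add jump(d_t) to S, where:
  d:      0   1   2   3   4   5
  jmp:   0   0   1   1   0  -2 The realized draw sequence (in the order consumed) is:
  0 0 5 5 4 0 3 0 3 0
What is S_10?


t=0: S=1, d=0, jump=0, S_1=1
t=1: S=1, d=0, jump=0, S_2=1
t=2: S=1, d=5, jump=-2, S_3=-1
t=3: S=-1, d=5, jump=-2, S_4=-3
t=4: S=-3, d=4, jump=0, S_5=-3
t=5: S=-3, d=0, jump=0, S_6=-3
t=6: S=-3, d=3, jump=1, S_7=-2
t=7: S=-2, d=0, jump=0, S_8=-2
t=8: S=-2, d=3, jump=1, S_9=-1
t=9: S=-1, d=0, jump=0, S_10=-1

-1


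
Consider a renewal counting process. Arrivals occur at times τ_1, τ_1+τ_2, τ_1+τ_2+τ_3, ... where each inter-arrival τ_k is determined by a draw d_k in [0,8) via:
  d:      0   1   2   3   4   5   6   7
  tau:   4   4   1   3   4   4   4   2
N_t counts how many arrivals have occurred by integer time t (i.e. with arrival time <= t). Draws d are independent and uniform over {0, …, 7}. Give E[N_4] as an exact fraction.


4513/4096

Inter-arrival values over d=0..7: [4, 4, 1, 3, 4, 4, 4, 2]
Each d has probability 1/8, so the pmf of τ is: f(1) = 1/8, f(2) = 1/8, f(3) = 1/8, f(4) = 5/8
Renewal equation for m(n) = E[N_n]: condition on τ_1 = k (if k <= n, one arrival plus a fresh copy on the remaining n−k steps): m(n) = F(n) + Σ_{k<=n} f(k)·m(n−k), where F(n) = P(τ <= n) and m(0) = 0
m(1) = F(1) = 1/8
m(2) = F(2) + f(1)·m(1) = 1/4 + 1/8·1/8 = 17/64
m(3) = F(3) + f(1)·m(2) + f(2)·m(1) = 3/8 + 1/8·17/64 + 1/8·1/8 = 217/512
m(4) = F(4) + f(1)·m(3) + f(2)·m(2) + f(3)·m(1) = 1 + 1/8·217/512 + 1/8·17/64 + 1/8·1/8 = 4513/4096
E[N_4] = m(4) = 4513/4096


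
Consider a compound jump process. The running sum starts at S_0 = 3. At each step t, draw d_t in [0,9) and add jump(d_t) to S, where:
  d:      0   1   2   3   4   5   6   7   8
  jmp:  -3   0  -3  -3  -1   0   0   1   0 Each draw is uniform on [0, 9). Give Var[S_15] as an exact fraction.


Outcome values over d=0..8: [-3, 0, -3, -3, -1, 0, 0, 1, 0]
Σy = -9, Σy² = 29, M = 9
μ = -9/9 = -1,  σ² = 29/9 − (-1)² = 20/9
Independent increments: Var[S_15] = 15·σ² = 15·(20/9) = 100/3

100/3


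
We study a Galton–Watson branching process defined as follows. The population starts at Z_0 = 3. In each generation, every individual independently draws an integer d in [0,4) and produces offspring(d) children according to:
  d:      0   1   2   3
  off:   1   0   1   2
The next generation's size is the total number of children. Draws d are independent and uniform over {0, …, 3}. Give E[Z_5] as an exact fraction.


3

Outcome values over d=0..3: [1, 0, 1, 2]
Σy = 4, Σy² = 6, M = 4
μ = 4/4 = 1,  σ² = 6/4 − (1)² = 1/2
E[Z_0] = 3
E[Z_1] = 1·E[Z_0] = 3
E[Z_2] = 1·E[Z_1] = 3
E[Z_3] = 1·E[Z_2] = 3
E[Z_4] = 1·E[Z_3] = 3
E[Z_5] = 1·E[Z_4] = 3


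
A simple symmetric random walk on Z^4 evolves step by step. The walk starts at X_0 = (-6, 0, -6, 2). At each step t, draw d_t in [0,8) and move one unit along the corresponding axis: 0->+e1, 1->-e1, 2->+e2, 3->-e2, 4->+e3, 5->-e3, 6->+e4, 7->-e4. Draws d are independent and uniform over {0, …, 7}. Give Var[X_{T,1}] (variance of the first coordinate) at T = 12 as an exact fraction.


Outcome values over d=0..7: [1, -1, 0, 0, 0, 0, 0, 0]
Σy = 0, Σy² = 2, M = 8
μ = 0/8 = 0,  σ² = 2/8 − (0)² = 1/4
Independent increments: Var[X_12] = 12·σ² = 12·(1/4) = 3

3


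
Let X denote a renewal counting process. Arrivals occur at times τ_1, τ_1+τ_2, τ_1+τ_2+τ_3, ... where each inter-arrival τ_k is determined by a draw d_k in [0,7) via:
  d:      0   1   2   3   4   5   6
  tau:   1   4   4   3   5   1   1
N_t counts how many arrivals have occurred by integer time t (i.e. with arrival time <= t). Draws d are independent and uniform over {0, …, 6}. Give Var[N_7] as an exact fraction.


Inter-arrival values over d=0..6: [1, 4, 4, 3, 5, 1, 1]
Each d has probability 1/7, so the pmf of τ is: f(1) = 3/7, f(3) = 1/7, f(4) = 2/7, f(5) = 1/7
Let p_n(j) = P(N_n = j), with p_0 = [1]. Condition on τ_1: p_n(0) = P(τ > n), and for j >= 1, p_n(j) = Σ_{k<=n} f(k)·p_{n−k}(j−1)
p_1 = [4/7, 3/7]  (j = 0..1)
p_2 = [4/7, 12/49, 9/49]  (j = 0..2)
p_3 = [3/7, 19/49, 36/343, 27/343]  (j = 0..3)
p_4 = [1/7, 27/49, 78/343, 108/2401, 81/2401]  (j = 0..4)
p_5 = [0, 22/49, 135/343, 297/2401, 324/16807, 243/16807]  (j = 0..5)
p_6 = [0, 15/49, 130/343, 81/343, 1080/16807, 972/117649, 729/117649]  (j = 0..6)
p_7 = [0, 11/49, 122/343, 603/2401, 2187/16807, 3807/117649, 2916/823543, 2187/823543]  (j = 0..7)
E[N_7] = Σ j·p_7(j) = 1985910/823543;  E[N_7²] = Σ j²·p_7(j) = 5810998/823543
Var[N_7] = 5810998/823543 − (1985910/823543)² = 841768197814/678223072849

841768197814/678223072849


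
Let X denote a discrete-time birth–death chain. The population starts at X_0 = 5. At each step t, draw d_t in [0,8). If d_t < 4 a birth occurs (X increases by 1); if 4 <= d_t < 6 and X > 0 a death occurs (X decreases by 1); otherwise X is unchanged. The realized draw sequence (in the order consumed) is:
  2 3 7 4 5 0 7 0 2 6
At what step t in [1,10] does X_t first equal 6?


1

t=0: X=5, d=2 → birth, X_1=6
t=1: X=6, d=3 → birth, X_2=7
t=2: X=7, d=7 → hold, X_3=7
t=3: X=7, d=4 → death, X_4=6
t=4: X=6, d=5 → death, X_5=5
t=5: X=5, d=0 → birth, X_6=6
t=6: X=6, d=7 → hold, X_7=6
t=7: X=6, d=0 → birth, X_8=7
t=8: X=7, d=2 → birth, X_9=8
t=9: X=8, d=6 → hold, X_10=8


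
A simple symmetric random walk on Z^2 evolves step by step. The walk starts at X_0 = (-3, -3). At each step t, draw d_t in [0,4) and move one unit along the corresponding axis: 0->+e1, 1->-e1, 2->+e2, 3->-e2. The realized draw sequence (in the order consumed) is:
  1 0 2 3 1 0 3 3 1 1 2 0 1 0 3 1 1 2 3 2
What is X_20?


t=0: X=(-3, -3), d=1 → -e1, X_1=(-4, -3)
t=1: X=(-4, -3), d=0 → +e1, X_2=(-3, -3)
t=2: X=(-3, -3), d=2 → +e2, X_3=(-3, -2)
t=3: X=(-3, -2), d=3 → -e2, X_4=(-3, -3)
t=4: X=(-3, -3), d=1 → -e1, X_5=(-4, -3)
t=5: X=(-4, -3), d=0 → +e1, X_6=(-3, -3)
t=6: X=(-3, -3), d=3 → -e2, X_7=(-3, -4)
t=7: X=(-3, -4), d=3 → -e2, X_8=(-3, -5)
t=8: X=(-3, -5), d=1 → -e1, X_9=(-4, -5)
t=9: X=(-4, -5), d=1 → -e1, X_10=(-5, -5)
t=10: X=(-5, -5), d=2 → +e2, X_11=(-5, -4)
t=11: X=(-5, -4), d=0 → +e1, X_12=(-4, -4)
t=12: X=(-4, -4), d=1 → -e1, X_13=(-5, -4)
t=13: X=(-5, -4), d=0 → +e1, X_14=(-4, -4)
t=14: X=(-4, -4), d=3 → -e2, X_15=(-4, -5)
t=15: X=(-4, -5), d=1 → -e1, X_16=(-5, -5)
t=16: X=(-5, -5), d=1 → -e1, X_17=(-6, -5)
t=17: X=(-6, -5), d=2 → +e2, X_18=(-6, -4)
t=18: X=(-6, -4), d=3 → -e2, X_19=(-6, -5)
t=19: X=(-6, -5), d=2 → +e2, X_20=(-6, -4)

(-6, -4)


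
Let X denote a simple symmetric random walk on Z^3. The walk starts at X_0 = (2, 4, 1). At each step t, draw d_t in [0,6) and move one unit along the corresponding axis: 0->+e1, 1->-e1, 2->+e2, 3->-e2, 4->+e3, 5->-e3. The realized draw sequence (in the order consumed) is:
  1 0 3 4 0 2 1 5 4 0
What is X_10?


(3, 4, 2)

t=0: X=(2, 4, 1), d=1 → -e1, X_1=(1, 4, 1)
t=1: X=(1, 4, 1), d=0 → +e1, X_2=(2, 4, 1)
t=2: X=(2, 4, 1), d=3 → -e2, X_3=(2, 3, 1)
t=3: X=(2, 3, 1), d=4 → +e3, X_4=(2, 3, 2)
t=4: X=(2, 3, 2), d=0 → +e1, X_5=(3, 3, 2)
t=5: X=(3, 3, 2), d=2 → +e2, X_6=(3, 4, 2)
t=6: X=(3, 4, 2), d=1 → -e1, X_7=(2, 4, 2)
t=7: X=(2, 4, 2), d=5 → -e3, X_8=(2, 4, 1)
t=8: X=(2, 4, 1), d=4 → +e3, X_9=(2, 4, 2)
t=9: X=(2, 4, 2), d=0 → +e1, X_10=(3, 4, 2)


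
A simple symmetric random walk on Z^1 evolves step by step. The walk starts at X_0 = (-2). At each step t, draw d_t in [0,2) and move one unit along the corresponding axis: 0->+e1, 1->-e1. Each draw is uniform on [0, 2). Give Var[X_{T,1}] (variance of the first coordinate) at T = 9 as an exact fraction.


Outcome values over d=0..1: [1, -1]
Σy = 0, Σy² = 2, M = 2
μ = 0/2 = 0,  σ² = 2/2 − (0)² = 1
Independent increments: Var[X_9] = 9·σ² = 9·(1) = 9

9


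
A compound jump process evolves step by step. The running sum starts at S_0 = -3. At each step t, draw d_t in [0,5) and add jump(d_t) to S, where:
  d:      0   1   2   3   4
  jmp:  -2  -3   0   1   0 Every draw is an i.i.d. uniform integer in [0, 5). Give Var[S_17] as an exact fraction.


Outcome values over d=0..4: [-2, -3, 0, 1, 0]
Σy = -4, Σy² = 14, M = 5
μ = -4/5 = -4/5,  σ² = 14/5 − (-4/5)² = 54/25
Independent increments: Var[S_17] = 17·σ² = 17·(54/25) = 918/25

918/25


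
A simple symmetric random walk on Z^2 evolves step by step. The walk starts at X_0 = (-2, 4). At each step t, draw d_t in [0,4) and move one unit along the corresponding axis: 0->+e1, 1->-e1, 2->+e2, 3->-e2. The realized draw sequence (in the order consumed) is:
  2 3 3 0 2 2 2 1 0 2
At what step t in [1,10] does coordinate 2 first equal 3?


3

t=0: X=(-2, 4), d=2 → +e2, X_1=(-2, 5)
t=1: X=(-2, 5), d=3 → -e2, X_2=(-2, 4)
t=2: X=(-2, 4), d=3 → -e2, X_3=(-2, 3)
t=3: X=(-2, 3), d=0 → +e1, X_4=(-1, 3)
t=4: X=(-1, 3), d=2 → +e2, X_5=(-1, 4)
t=5: X=(-1, 4), d=2 → +e2, X_6=(-1, 5)
t=6: X=(-1, 5), d=2 → +e2, X_7=(-1, 6)
t=7: X=(-1, 6), d=1 → -e1, X_8=(-2, 6)
t=8: X=(-2, 6), d=0 → +e1, X_9=(-1, 6)
t=9: X=(-1, 6), d=2 → +e2, X_10=(-1, 7)


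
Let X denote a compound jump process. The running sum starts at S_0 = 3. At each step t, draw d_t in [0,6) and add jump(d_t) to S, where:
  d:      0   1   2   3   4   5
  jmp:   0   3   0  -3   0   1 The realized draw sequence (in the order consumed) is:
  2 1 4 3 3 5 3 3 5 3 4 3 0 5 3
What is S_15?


-12

t=0: S=3, d=2, jump=0, S_1=3
t=1: S=3, d=1, jump=3, S_2=6
t=2: S=6, d=4, jump=0, S_3=6
t=3: S=6, d=3, jump=-3, S_4=3
t=4: S=3, d=3, jump=-3, S_5=0
t=5: S=0, d=5, jump=1, S_6=1
t=6: S=1, d=3, jump=-3, S_7=-2
t=7: S=-2, d=3, jump=-3, S_8=-5
t=8: S=-5, d=5, jump=1, S_9=-4
t=9: S=-4, d=3, jump=-3, S_10=-7
t=10: S=-7, d=4, jump=0, S_11=-7
t=11: S=-7, d=3, jump=-3, S_12=-10
t=12: S=-10, d=0, jump=0, S_13=-10
t=13: S=-10, d=5, jump=1, S_14=-9
t=14: S=-9, d=3, jump=-3, S_15=-12


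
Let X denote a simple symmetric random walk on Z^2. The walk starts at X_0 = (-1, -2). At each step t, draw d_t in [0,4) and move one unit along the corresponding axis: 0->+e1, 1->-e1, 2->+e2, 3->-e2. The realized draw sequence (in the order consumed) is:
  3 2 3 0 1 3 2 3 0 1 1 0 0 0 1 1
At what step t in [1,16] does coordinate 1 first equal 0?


t=0: X=(-1, -2), d=3 → -e2, X_1=(-1, -3)
t=1: X=(-1, -3), d=2 → +e2, X_2=(-1, -2)
t=2: X=(-1, -2), d=3 → -e2, X_3=(-1, -3)
t=3: X=(-1, -3), d=0 → +e1, X_4=(0, -3)
t=4: X=(0, -3), d=1 → -e1, X_5=(-1, -3)
t=5: X=(-1, -3), d=3 → -e2, X_6=(-1, -4)
t=6: X=(-1, -4), d=2 → +e2, X_7=(-1, -3)
t=7: X=(-1, -3), d=3 → -e2, X_8=(-1, -4)
t=8: X=(-1, -4), d=0 → +e1, X_9=(0, -4)
t=9: X=(0, -4), d=1 → -e1, X_10=(-1, -4)
t=10: X=(-1, -4), d=1 → -e1, X_11=(-2, -4)
t=11: X=(-2, -4), d=0 → +e1, X_12=(-1, -4)
t=12: X=(-1, -4), d=0 → +e1, X_13=(0, -4)
t=13: X=(0, -4), d=0 → +e1, X_14=(1, -4)
t=14: X=(1, -4), d=1 → -e1, X_15=(0, -4)
t=15: X=(0, -4), d=1 → -e1, X_16=(-1, -4)

4


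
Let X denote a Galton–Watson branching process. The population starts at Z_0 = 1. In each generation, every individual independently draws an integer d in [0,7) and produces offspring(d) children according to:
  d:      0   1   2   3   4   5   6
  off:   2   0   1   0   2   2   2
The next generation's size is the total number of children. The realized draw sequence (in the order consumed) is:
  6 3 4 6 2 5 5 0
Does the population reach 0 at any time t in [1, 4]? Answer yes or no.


no

gen 0: Z_0=1, draws=[6], offspring=[2], Z_1=2
gen 1: Z_1=2, draws=[3, 4], offspring=[0, 2], Z_2=2
gen 2: Z_2=2, draws=[6, 2], offspring=[2, 1], Z_3=3
gen 3: Z_3=3, draws=[5, 5, 0], offspring=[2, 2, 2], Z_4=6


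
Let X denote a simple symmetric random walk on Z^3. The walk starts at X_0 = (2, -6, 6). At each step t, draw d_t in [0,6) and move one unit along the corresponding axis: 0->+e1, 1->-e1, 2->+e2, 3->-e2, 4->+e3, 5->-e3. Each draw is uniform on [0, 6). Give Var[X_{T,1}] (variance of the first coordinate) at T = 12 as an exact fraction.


Outcome values over d=0..5: [1, -1, 0, 0, 0, 0]
Σy = 0, Σy² = 2, M = 6
μ = 0/6 = 0,  σ² = 2/6 − (0)² = 1/3
Independent increments: Var[X_12] = 12·σ² = 12·(1/3) = 4

4
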